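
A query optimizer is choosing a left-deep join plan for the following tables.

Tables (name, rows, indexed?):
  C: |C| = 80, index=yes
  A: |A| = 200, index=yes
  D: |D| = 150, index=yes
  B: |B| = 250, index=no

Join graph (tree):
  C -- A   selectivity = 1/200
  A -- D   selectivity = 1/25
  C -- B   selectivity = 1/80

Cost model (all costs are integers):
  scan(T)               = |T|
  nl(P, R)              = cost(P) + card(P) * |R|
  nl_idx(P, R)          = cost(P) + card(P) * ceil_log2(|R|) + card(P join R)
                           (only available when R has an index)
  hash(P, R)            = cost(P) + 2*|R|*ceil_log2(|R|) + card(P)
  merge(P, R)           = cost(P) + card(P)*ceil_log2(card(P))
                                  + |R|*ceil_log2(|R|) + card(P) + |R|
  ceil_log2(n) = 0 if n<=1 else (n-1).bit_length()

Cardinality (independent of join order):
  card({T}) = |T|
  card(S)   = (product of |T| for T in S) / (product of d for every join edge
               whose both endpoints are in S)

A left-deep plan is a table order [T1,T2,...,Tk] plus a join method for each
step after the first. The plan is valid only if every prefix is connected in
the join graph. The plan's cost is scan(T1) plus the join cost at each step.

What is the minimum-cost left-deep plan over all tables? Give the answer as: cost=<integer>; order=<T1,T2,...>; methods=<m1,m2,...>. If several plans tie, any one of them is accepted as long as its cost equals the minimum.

Selinger DP (subsets sized 1..n):
  {C}: scan cost=80, card=80
  {A}: scan cost=200, card=200
  {D}: scan cost=150, card=150
  {B}: scan cost=250, card=250
  {AC}: card=80; try (A,nl_idx)→800, (C,hash)→1520, (C,nl_idx)→1680, (A,merge)→2520, (C,merge)→2640, (A,hash)→3360 …(+2); best=800 via (A,nl_idx)
  {BC}: card=250; try (C,hash)→1620, (C,nl_idx)→2250, (B,merge)→2970, (C,merge)→3140, (B,hash)→4160, (B,nl)→20080 …(+1); best=1620 via (C,hash)
  {AD}: card=1200; try (A,nl_idx)→2550, (D,hash)→2800, (D,nl_idx)→3000, (A,merge)→3300, (D,merge)→3350, (A,hash)→3500 …(+2); best=2550 via (A,nl_idx)
  {ACD}: card=480; try (D,nl_idx)→1920, (D,merge)→2790, (D,hash)→3280, (C,hash)→4870, (C,nl_idx)→11430, (D,nl)→12800 …(+2); best=1920 via (D,nl_idx)
  {ABC}: card=250; try (B,merge)→3690, (A,nl_idx)→3870, (B,hash)→4880, (A,hash)→5070, (A,merge)→5670, (B,nl)→20800 …(+1); best=3690 via (B,merge)
  {ABCD}: card=1500; try (D,hash)→6340, (B,hash)→6400, (D,nl_idx)→7190, (D,merge)→7290, (B,merge)→8970, (D,nl)→41190 …(+1); best=6340 via (D,hash)

cost=6340; order=C,A,B,D; methods=nl_idx,merge,hash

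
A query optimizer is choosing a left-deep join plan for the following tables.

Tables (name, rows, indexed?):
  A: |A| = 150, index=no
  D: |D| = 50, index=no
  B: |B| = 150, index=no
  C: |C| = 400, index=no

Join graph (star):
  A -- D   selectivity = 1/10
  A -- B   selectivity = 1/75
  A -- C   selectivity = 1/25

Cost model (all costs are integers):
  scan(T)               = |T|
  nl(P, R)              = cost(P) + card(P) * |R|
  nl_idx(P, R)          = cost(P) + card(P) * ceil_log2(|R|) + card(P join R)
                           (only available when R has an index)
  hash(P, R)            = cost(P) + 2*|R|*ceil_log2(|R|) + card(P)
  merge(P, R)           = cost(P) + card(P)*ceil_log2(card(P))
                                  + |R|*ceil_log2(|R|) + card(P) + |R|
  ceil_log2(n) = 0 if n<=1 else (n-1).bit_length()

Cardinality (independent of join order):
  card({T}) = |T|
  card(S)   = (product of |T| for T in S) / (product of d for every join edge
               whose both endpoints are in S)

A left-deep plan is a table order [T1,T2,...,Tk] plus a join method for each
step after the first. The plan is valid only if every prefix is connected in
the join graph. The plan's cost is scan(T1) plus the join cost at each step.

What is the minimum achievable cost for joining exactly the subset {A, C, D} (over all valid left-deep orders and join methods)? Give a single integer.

6200

Selinger DP over subsets of {A,C,D}:
  {A}: scan cost=150, card=150
  {D}: scan cost=50, card=50
  {C}: scan cost=400, card=400
  {AD}: card=750; try (D,hash)→900, (A,merge)→1750, (D,merge)→1850, (A,hash)→2500, (A,nl)→7550, (D,nl)→7650; best=900 via (D,hash)
  {AC}: card=2400; try (A,hash)→3200, (C,merge)→5500, (A,merge)→5750, (C,hash)→7500, (C,nl)→60150, (A,nl)→60400; best=3200 via (A,hash)
  {ACD}: card=12000; try (D,hash)→6200, (C,hash)→8850, (C,merge)→13150, (D,merge)→34750, (D,nl)→123200, (C,nl)→300900; best=6200 via (D,hash)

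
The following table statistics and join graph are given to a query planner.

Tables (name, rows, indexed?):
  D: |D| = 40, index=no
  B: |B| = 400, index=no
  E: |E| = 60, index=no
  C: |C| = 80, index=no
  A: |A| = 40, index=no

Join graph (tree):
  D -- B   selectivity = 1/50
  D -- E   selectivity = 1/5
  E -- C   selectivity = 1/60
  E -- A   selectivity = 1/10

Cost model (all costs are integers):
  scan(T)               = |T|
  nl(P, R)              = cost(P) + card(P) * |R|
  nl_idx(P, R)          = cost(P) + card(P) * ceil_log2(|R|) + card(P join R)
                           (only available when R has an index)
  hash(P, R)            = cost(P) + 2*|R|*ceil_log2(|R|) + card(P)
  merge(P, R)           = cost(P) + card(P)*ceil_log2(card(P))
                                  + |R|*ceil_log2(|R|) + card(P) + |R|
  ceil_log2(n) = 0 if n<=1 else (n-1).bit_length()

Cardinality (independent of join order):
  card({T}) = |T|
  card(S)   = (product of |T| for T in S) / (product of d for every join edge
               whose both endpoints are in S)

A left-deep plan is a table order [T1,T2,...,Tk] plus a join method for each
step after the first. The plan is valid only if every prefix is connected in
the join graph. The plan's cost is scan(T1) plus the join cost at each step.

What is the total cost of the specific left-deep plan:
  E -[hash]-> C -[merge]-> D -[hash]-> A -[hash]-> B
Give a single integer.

step 1: scan E: cost=60, card=60
step 2: join C via hash
    card(P join C) = 60*80/(60) = 80
    cost = 60 + 2*80*7 + 60 = 1240
step 3: join D via merge
    card(P join D) = 80*40/(5) = 640
    cost = 1240 + 80*7 + 40*6 + 80 + 40 = 2160
step 4: join A via hash
    card(P join A) = 640*40/(10) = 2560
    cost = 2160 + 2*40*6 + 640 = 3280
step 5: join B via hash
    card(P join B) = 2560*400/(50) = 20480
    cost = 3280 + 2*400*9 + 2560 = 13040

13040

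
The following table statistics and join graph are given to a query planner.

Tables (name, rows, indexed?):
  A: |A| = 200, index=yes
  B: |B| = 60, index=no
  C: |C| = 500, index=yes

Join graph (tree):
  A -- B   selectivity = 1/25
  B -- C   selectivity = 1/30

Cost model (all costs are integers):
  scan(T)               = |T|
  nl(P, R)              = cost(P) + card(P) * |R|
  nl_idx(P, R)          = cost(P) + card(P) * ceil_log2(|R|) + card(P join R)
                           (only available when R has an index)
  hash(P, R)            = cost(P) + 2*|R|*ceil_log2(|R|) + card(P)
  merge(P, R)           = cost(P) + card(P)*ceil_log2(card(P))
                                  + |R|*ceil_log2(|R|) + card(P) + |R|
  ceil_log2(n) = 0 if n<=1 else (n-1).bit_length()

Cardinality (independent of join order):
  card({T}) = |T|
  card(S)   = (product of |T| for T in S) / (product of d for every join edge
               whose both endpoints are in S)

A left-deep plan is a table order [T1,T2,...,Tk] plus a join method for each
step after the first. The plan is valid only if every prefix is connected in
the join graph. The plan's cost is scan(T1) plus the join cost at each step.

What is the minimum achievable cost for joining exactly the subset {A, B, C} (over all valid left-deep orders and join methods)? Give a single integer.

5800

Selinger DP over subsets of {A,B,C}:
  {A}: scan cost=200, card=200
  {B}: scan cost=60, card=60
  {C}: scan cost=500, card=500
  {AB}: card=480; try (A,nl_idx)→1020, (B,hash)→1120, (A,merge)→2280, (B,merge)→2420, (A,hash)→3320, (A,nl)→12060 …(+1); best=1020 via (A,nl_idx)
  {BC}: card=1000; try (C,nl_idx)→1600, (B,hash)→1720, (C,merge)→5480, (B,merge)→5920, (C,hash)→9120, (C,nl)→30060 …(+1); best=1600 via (C,nl_idx)
  {ABC}: card=8000; try (A,hash)→5800, (C,hash)→10500, (C,merge)→10820, (C,nl_idx)→13340, (A,merge)→14400, (A,nl_idx)→17600 …(+2); best=5800 via (A,hash)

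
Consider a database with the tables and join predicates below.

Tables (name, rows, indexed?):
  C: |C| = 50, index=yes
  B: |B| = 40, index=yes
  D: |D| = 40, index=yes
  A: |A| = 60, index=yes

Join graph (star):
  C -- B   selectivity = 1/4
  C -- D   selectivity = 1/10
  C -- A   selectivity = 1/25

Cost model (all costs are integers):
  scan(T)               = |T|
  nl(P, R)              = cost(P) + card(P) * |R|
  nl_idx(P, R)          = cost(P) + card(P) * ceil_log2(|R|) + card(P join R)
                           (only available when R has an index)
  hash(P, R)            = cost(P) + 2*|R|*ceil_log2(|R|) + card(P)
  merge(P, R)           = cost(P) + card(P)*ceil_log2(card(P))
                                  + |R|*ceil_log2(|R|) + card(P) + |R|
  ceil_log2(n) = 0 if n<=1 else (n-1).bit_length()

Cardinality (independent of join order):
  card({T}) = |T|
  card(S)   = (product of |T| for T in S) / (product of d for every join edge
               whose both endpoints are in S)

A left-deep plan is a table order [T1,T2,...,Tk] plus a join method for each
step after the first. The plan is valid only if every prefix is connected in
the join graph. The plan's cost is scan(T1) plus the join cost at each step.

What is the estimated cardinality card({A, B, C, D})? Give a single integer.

4800

Tables in S: A(60), B(40), C(50), D(40)
Edges inside S: C-B(d=4), C-D(d=10), C-A(d=25)
numerator = 60 * 40 * 50 * 40 = 4800000
denominator = 4 * 10 * 25 = 1000
card(S) = 4800000 / 1000 = 4800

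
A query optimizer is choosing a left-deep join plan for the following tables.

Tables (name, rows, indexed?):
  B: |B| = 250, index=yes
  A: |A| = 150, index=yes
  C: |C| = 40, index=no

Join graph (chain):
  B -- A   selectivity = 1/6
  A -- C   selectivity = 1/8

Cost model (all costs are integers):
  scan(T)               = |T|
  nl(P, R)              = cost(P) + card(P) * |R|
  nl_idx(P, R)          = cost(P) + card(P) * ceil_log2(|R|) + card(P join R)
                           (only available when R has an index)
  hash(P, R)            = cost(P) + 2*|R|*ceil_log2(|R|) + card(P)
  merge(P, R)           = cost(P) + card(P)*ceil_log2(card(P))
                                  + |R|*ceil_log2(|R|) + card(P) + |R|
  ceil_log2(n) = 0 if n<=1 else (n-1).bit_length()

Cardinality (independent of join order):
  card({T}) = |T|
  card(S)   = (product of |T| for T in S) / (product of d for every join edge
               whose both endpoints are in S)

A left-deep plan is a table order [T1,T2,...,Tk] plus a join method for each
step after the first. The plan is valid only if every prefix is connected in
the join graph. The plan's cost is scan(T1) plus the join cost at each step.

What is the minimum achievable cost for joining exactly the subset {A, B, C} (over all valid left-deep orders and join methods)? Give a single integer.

Selinger DP over subsets of {A,B,C}:
  {B}: scan cost=250, card=250
  {A}: scan cost=150, card=150
  {C}: scan cost=40, card=40
  {AB}: card=6250; try (A,hash)→2900, (B,merge)→3750, (A,merge)→3850, (B,hash)→4300, (B,nl_idx)→7600, (A,nl_idx)→8500 …(+2); best=2900 via (A,hash)
  {AC}: card=750; try (C,hash)→780, (A,nl_idx)→1110, (A,merge)→1670, (C,merge)→1780, (A,hash)→2480, (A,nl)→6040 …(+1); best=780 via (C,hash)
  {ABC}: card=31250; try (B,hash)→5530, (C,hash)→9630, (B,merge)→11280, (B,nl_idx)→38030, (C,merge)→90680, (B,nl)→188280 …(+1); best=5530 via (B,hash)

5530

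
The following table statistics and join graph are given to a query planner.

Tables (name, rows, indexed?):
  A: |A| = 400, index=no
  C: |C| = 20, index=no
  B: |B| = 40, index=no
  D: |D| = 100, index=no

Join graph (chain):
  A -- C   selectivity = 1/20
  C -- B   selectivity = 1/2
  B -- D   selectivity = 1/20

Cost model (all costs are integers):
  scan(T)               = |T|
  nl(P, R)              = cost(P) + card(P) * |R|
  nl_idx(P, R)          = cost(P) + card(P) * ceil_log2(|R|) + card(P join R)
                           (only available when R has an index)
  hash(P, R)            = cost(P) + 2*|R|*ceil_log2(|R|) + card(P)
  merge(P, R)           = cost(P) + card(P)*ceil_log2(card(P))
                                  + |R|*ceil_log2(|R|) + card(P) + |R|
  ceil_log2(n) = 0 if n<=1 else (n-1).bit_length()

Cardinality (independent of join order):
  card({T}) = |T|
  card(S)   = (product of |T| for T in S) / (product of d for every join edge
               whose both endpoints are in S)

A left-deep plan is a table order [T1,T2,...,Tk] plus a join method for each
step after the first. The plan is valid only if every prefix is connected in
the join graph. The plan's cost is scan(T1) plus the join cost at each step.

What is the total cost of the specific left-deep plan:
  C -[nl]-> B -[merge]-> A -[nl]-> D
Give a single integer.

808820

step 1: scan C: cost=20, card=20
step 2: join B via nl
    card(P join B) = 20*40/(2) = 400
    cost = 20 + 20*40 = 820
step 3: join A via merge
    card(P join A) = 400*400/(20) = 8000
    cost = 820 + 400*9 + 400*9 + 400 + 400 = 8820
step 4: join D via nl
    card(P join D) = 8000*100/(20) = 40000
    cost = 8820 + 8000*100 = 808820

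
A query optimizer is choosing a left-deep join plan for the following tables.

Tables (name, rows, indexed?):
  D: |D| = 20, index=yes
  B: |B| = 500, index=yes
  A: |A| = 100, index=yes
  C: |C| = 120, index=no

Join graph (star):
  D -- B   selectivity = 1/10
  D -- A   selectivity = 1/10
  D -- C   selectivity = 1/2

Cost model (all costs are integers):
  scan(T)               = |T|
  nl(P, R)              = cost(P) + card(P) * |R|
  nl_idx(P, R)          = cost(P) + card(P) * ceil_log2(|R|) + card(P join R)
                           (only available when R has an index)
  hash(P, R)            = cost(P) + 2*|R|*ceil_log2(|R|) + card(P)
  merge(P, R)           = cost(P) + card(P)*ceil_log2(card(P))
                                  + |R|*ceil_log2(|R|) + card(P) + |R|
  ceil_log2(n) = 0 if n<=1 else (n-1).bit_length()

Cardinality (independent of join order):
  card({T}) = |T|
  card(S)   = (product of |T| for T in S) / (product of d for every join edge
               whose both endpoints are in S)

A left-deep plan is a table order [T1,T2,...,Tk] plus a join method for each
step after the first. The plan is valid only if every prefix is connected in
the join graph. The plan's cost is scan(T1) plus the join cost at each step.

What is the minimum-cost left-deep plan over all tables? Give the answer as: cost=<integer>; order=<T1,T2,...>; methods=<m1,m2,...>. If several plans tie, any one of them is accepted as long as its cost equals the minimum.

cost=15280; order=B,D,A,C; methods=hash,hash,hash

Selinger DP (subsets sized 1..n):
  {D}: scan cost=20, card=20
  {B}: scan cost=500, card=500
  {A}: scan cost=100, card=100
  {C}: scan cost=120, card=120
  {BD}: card=1000; try (D,hash)→1200, (B,nl_idx)→1200, (D,nl_idx)→4000, (B,merge)→5140, (D,merge)→5620, (B,hash)→9040 …(+2); best=1200 via (D,hash)
  {AD}: card=200; try (A,nl_idx)→360, (D,hash)→400, (D,nl_idx)→800, (A,merge)→940, (D,merge)→1020, (A,hash)→1440 …(+2); best=360 via (A,nl_idx)
  {CD}: card=1200; try (D,hash)→440, (C,merge)→1100, (D,merge)→1200, (C,hash)→1720, (D,nl_idx)→1920, (C,nl)→2420 …(+1); best=440 via (D,hash)
  {ABD}: card=10000; try (A,hash)→3600, (B,merge)→7160, (B,hash)→9560, (B,nl_idx)→12160, (A,merge)→13000, (A,nl_idx)→18200 …(+2); best=3600 via (A,hash)
  {BCD}: card=60000; try (C,hash)→3880, (B,hash)→10640, (C,merge)→13160, (B,merge)→19840, (B,nl_idx)→71240, (C,nl)→121200 …(+1); best=3880 via (C,hash)
  {ACD}: card=12000; try (C,hash)→2240, (A,hash)→3040, (C,merge)→3120, (A,merge)→15640, (A,nl_idx)→20840, (C,nl)→24360 …(+1); best=2240 via (C,hash)
  {ABCD}: card=600000; try (C,hash)→15280, (B,hash)→23240, (A,hash)→65280, (C,merge)→154560, (B,merge)→187240, (B,nl_idx)→710240 …(+5); best=15280 via (C,hash)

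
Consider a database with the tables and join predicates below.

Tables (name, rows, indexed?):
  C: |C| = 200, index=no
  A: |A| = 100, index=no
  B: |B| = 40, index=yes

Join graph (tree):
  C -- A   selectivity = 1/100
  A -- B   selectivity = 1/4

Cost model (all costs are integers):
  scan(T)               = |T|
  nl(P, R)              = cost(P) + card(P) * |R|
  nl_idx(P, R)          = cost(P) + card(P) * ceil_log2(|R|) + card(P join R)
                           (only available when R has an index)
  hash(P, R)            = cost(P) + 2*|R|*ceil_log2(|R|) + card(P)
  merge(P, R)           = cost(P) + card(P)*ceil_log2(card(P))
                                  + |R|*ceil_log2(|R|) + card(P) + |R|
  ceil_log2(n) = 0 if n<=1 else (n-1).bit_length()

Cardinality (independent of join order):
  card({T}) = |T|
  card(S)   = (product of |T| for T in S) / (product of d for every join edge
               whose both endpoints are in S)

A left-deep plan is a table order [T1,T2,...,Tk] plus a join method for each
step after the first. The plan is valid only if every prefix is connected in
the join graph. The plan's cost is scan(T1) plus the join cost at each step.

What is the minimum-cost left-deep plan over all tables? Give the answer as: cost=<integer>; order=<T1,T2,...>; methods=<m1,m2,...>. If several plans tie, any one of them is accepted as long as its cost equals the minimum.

cost=2480; order=C,A,B; methods=hash,hash

Selinger DP (subsets sized 1..n):
  {C}: scan cost=200, card=200
  {A}: scan cost=100, card=100
  {B}: scan cost=40, card=40
  {AC}: card=200; try (A,hash)→1800, (C,merge)→2700, (A,merge)→2800, (C,hash)→3400, (C,nl)→20100, (A,nl)→20200; best=1800 via (A,hash)
  {AB}: card=1000; try (B,hash)→680, (A,merge)→1120, (B,merge)→1180, (A,hash)→1480, (B,nl_idx)→1700, (A,nl)→4040 …(+1); best=680 via (B,hash)
  {ABC}: card=2000; try (B,hash)→2480, (B,merge)→3880, (C,hash)→4880, (B,nl_idx)→5000, (B,nl)→9800, (C,merge)→13480 …(+1); best=2480 via (B,hash)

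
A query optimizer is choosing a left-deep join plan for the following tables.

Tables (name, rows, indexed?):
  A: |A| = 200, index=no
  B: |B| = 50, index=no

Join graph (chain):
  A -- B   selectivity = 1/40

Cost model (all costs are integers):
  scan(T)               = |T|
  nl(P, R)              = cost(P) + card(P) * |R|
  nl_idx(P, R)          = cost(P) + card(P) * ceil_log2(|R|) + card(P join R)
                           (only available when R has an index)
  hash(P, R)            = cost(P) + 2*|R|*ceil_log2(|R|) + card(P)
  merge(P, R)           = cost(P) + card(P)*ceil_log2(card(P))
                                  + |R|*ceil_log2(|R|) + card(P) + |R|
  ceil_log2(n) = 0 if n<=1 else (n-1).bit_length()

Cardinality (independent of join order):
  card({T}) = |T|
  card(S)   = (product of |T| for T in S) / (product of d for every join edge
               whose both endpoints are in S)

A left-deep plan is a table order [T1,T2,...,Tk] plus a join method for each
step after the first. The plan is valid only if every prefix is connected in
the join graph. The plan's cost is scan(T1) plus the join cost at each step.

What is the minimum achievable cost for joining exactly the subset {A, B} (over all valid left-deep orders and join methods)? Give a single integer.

1000

Selinger DP over subsets of {A,B}:
  {A}: scan cost=200, card=200
  {B}: scan cost=50, card=50
  {AB}: card=250; try (B,hash)→1000, (A,merge)→2200, (B,merge)→2350, (A,hash)→3300, (A,nl)→10050, (B,nl)→10200; best=1000 via (B,hash)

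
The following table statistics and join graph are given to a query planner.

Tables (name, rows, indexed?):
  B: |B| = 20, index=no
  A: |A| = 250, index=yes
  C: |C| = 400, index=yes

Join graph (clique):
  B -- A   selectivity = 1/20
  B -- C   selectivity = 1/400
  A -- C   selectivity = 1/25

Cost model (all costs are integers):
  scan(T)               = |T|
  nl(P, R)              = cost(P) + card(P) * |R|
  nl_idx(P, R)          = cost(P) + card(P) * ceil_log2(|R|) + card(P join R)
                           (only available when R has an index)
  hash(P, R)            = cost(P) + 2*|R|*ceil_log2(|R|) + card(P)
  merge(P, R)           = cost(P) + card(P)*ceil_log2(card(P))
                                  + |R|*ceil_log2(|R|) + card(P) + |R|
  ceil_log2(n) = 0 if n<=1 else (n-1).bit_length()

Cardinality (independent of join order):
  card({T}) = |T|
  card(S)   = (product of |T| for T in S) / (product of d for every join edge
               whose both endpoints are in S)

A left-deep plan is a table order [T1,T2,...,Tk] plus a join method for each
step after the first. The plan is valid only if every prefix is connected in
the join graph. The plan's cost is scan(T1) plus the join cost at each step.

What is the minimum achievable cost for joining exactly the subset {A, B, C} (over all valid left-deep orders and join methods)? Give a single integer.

Selinger DP over subsets of {A,B,C}:
  {B}: scan cost=20, card=20
  {A}: scan cost=250, card=250
  {C}: scan cost=400, card=400
  {AB}: card=250; try (A,nl_idx)→430, (B,hash)→700, (A,merge)→2390, (B,merge)→2620, (A,hash)→4040, (A,nl)→5020 …(+1); best=430 via (A,nl_idx)
  {BC}: card=20; try (C,nl_idx)→220, (B,hash)→1000, (C,merge)→4140, (B,merge)→4520, (C,hash)→7240, (C,nl)→8020 …(+1); best=220 via (C,nl_idx)
  {AC}: card=4000; try (A,hash)→4800, (C,merge)→6500, (C,nl_idx)→6500, (A,merge)→6650, (A,nl_idx)→7600, (C,hash)→7700 …(+2); best=4800 via (A,hash)
  {ABC}: card=10; try (A,nl_idx)→390, (A,merge)→2590, (C,nl_idx)→2690, (A,hash)→4240, (A,nl)→5220, (C,merge)→6680 …(+5); best=390 via (A,nl_idx)

390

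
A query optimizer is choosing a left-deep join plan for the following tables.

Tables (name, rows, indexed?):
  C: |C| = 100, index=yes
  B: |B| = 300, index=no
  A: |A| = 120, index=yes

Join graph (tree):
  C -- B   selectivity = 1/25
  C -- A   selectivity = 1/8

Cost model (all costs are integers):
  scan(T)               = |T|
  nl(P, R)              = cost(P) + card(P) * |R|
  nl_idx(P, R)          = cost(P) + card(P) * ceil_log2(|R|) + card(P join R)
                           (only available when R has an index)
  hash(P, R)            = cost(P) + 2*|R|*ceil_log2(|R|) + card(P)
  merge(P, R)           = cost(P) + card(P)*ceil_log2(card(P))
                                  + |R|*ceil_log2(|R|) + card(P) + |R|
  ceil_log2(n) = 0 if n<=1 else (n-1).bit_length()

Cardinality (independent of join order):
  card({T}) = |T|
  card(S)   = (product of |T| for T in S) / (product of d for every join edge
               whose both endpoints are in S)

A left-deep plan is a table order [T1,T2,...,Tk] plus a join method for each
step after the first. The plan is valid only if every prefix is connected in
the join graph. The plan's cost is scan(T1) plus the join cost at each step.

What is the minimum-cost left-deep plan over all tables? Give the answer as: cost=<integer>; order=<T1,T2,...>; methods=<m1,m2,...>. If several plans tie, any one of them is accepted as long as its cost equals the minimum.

cost=4880; order=B,C,A; methods=hash,hash

Selinger DP (subsets sized 1..n):
  {C}: scan cost=100, card=100
  {B}: scan cost=300, card=300
  {A}: scan cost=120, card=120
  {BC}: card=1200; try (C,hash)→2000, (C,nl_idx)→3600, (B,merge)→3900, (C,merge)→4100, (B,hash)→5600, (B,nl)→30100 …(+1); best=2000 via (C,hash)
  {AC}: card=1500; try (C,hash)→1640, (A,merge)→1860, (C,merge)→1880, (A,hash)→1880, (A,nl_idx)→2300, (C,nl_idx)→2460 …(+2); best=1640 via (C,hash)
  {ABC}: card=18000; try (A,hash)→4880, (B,hash)→8540, (A,merge)→17360, (B,merge)→22640, (A,nl_idx)→28400, (A,nl)→146000 …(+1); best=4880 via (A,hash)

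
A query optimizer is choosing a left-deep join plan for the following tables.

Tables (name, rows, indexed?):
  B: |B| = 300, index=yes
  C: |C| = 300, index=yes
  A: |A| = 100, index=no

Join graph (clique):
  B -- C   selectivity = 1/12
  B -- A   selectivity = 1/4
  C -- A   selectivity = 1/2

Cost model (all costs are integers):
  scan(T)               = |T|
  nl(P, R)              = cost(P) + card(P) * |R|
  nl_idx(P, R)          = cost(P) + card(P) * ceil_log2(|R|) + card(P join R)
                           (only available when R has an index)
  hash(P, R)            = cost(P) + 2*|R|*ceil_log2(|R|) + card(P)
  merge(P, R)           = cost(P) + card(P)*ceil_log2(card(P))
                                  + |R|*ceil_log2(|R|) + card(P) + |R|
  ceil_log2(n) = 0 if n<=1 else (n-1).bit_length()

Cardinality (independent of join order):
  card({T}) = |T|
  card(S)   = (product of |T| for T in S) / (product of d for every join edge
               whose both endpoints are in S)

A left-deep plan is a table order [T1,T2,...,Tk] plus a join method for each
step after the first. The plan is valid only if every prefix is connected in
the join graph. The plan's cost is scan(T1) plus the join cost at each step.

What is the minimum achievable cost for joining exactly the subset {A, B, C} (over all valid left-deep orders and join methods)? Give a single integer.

Selinger DP over subsets of {A,B,C}:
  {B}: scan cost=300, card=300
  {C}: scan cost=300, card=300
  {A}: scan cost=100, card=100
  {BC}: card=7500; try (C,hash)→6000, (B,hash)→6000, (C,merge)→6300, (B,merge)→6300, (C,nl_idx)→10500, (B,nl_idx)→10500 …(+2); best=6000 via (C,hash)
  {AB}: card=7500; try (A,hash)→2000, (B,merge)→3900, (A,merge)→4100, (B,hash)→5600, (B,nl_idx)→8500, (B,nl)→30100 …(+1); best=2000 via (A,hash)
  {AC}: card=15000; try (A,hash)→2000, (C,merge)→3900, (A,merge)→4100, (C,hash)→5600, (C,nl_idx)→16000, (C,nl)→30100 …(+1); best=2000 via (A,hash)
  {ABC}: card=93750; try (C,hash)→14900, (A,hash)→14900, (B,hash)→22400, (C,merge)→110000, (A,merge)→111800, (C,nl_idx)→163250 …(+5); best=14900 via (C,hash)

14900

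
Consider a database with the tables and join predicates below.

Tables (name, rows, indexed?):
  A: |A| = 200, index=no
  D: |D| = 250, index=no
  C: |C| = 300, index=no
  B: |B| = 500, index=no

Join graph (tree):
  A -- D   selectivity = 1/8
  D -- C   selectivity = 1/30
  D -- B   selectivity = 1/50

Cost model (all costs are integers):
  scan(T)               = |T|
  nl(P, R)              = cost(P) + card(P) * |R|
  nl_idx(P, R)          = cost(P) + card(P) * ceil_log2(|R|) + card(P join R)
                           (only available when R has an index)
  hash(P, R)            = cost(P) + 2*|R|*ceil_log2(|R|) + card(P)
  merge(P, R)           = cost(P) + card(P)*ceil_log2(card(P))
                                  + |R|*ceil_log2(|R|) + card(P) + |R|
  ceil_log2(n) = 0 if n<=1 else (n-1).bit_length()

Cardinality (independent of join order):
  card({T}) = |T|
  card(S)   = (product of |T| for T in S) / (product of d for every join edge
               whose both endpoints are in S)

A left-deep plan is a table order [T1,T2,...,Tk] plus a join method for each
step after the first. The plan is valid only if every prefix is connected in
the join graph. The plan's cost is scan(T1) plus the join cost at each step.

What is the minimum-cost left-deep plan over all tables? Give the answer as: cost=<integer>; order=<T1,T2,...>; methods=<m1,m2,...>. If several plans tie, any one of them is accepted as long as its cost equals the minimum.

cost=41100; order=B,D,C,A; methods=hash,hash,hash

Selinger DP (subsets sized 1..n):
  {A}: scan cost=200, card=200
  {D}: scan cost=250, card=250
  {C}: scan cost=300, card=300
  {B}: scan cost=500, card=500
  {AD}: card=6250; try (A,hash)→3700, (D,merge)→4250, (A,merge)→4300, (D,hash)→4400, (D,nl)→50200, (A,nl)→50250; best=3700 via (A,hash)
  {CD}: card=2500; try (D,hash)→4600, (C,merge)→5500, (D,merge)→5550, (C,hash)→5900, (C,nl)→75250, (D,nl)→75300; best=4600 via (D,hash)
  {BD}: card=2500; try (D,hash)→5000, (B,merge)→7500, (D,merge)→7750, (B,hash)→9500, (B,nl)→125250, (D,nl)→125500; best=5000 via (D,hash)
  {ACD}: card=62500; try (A,hash)→10300, (C,hash)→15350, (A,merge)→38900, (C,merge)→94200, (A,nl)→504600, (C,nl)→1878700; best=10300 via (A,hash)
  {ABD}: card=62500; try (A,hash)→10700, (B,hash)→18950, (A,merge)→39300, (B,merge)→96200, (A,nl)→505000, (B,nl)→3128700; best=10700 via (A,hash)
  {BCD}: card=25000; try (C,hash)→12900, (B,hash)→16100, (C,merge)→40500, (B,merge)→42100, (C,nl)→755000, (B,nl)→1254600; best=12900 via (C,hash)
  {ABCD}: card=625000; try (A,hash)→41100, (C,hash)→78600, (B,hash)→81800, (A,merge)→414700, (C,merge)→1076200, (B,merge)→1077800 …(+3); best=41100 via (A,hash)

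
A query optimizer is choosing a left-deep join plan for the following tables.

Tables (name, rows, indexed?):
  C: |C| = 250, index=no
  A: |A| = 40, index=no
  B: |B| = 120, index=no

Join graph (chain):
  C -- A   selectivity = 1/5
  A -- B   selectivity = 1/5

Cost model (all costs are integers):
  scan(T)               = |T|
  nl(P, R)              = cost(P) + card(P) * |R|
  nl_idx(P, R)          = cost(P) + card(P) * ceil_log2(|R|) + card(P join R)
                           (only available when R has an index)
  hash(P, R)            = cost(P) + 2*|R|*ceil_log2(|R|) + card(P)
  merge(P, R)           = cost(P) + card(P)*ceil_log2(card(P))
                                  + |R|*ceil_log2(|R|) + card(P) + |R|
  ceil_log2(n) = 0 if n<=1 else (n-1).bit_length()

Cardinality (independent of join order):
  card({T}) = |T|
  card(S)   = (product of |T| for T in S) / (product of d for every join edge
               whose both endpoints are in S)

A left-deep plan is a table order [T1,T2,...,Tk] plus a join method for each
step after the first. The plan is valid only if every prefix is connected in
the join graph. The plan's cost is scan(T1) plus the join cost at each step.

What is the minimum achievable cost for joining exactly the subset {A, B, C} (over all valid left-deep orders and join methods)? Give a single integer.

Selinger DP over subsets of {A,B,C}:
  {C}: scan cost=250, card=250
  {A}: scan cost=40, card=40
  {B}: scan cost=120, card=120
  {AC}: card=2000; try (A,hash)→980, (C,merge)→2570, (A,merge)→2780, (C,hash)→4080, (C,nl)→10040, (A,nl)→10250; best=980 via (A,hash)
  {AB}: card=960; try (A,hash)→720, (B,merge)→1280, (A,merge)→1360, (B,hash)→1760, (B,nl)→4840, (A,nl)→4920; best=720 via (A,hash)
  {ABC}: card=48000; try (B,hash)→4660, (C,hash)→5680, (C,merge)→13530, (B,merge)→25940, (C,nl)→240720, (B,nl)→240980; best=4660 via (B,hash)

4660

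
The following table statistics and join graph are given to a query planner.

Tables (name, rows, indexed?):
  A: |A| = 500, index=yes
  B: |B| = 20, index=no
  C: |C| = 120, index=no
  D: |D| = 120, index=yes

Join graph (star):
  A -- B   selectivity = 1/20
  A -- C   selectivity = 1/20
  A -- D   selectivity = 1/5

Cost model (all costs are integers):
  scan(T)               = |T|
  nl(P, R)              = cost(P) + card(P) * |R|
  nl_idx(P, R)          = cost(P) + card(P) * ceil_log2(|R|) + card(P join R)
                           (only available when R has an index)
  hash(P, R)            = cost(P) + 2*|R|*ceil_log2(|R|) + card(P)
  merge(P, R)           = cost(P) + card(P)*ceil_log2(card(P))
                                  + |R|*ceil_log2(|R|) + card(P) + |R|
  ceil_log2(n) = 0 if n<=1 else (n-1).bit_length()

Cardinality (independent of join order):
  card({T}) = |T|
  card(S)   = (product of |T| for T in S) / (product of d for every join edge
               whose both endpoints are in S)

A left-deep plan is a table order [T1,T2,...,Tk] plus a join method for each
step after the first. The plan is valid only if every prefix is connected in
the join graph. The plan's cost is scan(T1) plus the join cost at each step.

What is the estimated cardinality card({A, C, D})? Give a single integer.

72000

Tables in S: A(500), C(120), D(120)
Edges inside S: A-C(d=20), A-D(d=5)
numerator = 500 * 120 * 120 = 7200000
denominator = 20 * 5 = 100
card(S) = 7200000 / 100 = 72000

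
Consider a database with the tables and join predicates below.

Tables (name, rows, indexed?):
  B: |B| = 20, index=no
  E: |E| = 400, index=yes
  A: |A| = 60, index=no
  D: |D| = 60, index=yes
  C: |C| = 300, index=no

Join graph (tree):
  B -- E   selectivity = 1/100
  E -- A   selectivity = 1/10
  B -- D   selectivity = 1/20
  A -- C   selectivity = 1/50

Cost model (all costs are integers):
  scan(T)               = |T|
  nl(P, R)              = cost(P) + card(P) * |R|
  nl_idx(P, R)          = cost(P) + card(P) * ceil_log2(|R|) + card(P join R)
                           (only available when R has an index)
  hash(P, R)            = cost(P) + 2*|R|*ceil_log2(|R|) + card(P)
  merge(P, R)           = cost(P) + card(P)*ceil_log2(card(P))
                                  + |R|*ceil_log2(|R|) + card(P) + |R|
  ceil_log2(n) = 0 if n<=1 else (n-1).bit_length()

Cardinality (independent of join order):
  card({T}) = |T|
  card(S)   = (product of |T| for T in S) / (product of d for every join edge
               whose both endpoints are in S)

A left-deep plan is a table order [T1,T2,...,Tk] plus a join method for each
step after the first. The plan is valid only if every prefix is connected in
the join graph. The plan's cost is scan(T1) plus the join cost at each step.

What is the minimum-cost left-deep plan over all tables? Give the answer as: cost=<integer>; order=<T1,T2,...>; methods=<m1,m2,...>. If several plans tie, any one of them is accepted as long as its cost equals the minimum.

cost=8780; order=B,D,E,A,C; methods=nl_idx,nl_idx,hash,hash

Selinger DP (subsets sized 1..n):
  {B}: scan cost=20, card=20
  {E}: scan cost=400, card=400
  {A}: scan cost=60, card=60
  {D}: scan cost=60, card=60
  {C}: scan cost=300, card=300
  {BE}: card=80; try (E,nl_idx)→280, (B,hash)→1000, (E,merge)→4140, (B,merge)→4520, (E,hash)→7240, (E,nl)→8020 …(+1); best=280 via (E,nl_idx)
  {BD}: card=60; try (D,nl_idx)→200, (B,hash)→320, (D,merge)→560, (B,merge)→600, (D,hash)→760, (D,nl)→1220 …(+1); best=200 via (D,nl_idx)
  {AE}: card=2400; try (A,hash)→1520, (E,nl_idx)→3000, (E,merge)→4480, (A,merge)→4820, (E,hash)→7320, (E,nl)→24060 …(+1); best=1520 via (A,hash)
  {AC}: card=360; try (A,hash)→1320, (C,merge)→3480, (A,merge)→3720, (C,hash)→5520, (C,nl)→18060, (A,nl)→18300; best=1320 via (A,hash)
  {ABE}: card=480; try (A,hash)→1080, (A,merge)→1340, (B,hash)→4120, (A,nl)→5080, (B,merge)→32840, (B,nl)→49520; best=1080 via (A,hash)
  {BDE}: card=240; try (E,nl_idx)→980, (D,nl_idx)→1000, (D,hash)→1080, (D,merge)→1340, (E,merge)→4620, (D,nl)→5080 …(+2); best=980 via (E,nl_idx)
  {ACE}: card=14400; try (E,hash)→8880, (E,merge)→8920, (C,hash)→9320, (E,nl_idx)→18960, (C,merge)→35720, (E,nl)→145320 …(+1); best=8880 via (E,hash)
  {ABDE}: card=1440; try (A,hash)→1940, (D,hash)→2280, (A,merge)→3560, (D,nl_idx)→5400, (D,merge)→6300, (A,nl)→15380 …(+1); best=1940 via (A,hash)
  {ABCE}: card=2880; try (C,hash)→6960, (C,merge)→8880, (B,hash)→23480, (C,nl)→145080, (B,merge)→225000, (B,nl)→296880; best=6960 via (C,hash)
  {ABCDE}: card=8640; try (C,hash)→8780, (D,hash)→10560, (C,merge)→22220, (D,nl_idx)→32880, (D,merge)→44820, (D,nl)→179760 …(+1); best=8780 via (C,hash)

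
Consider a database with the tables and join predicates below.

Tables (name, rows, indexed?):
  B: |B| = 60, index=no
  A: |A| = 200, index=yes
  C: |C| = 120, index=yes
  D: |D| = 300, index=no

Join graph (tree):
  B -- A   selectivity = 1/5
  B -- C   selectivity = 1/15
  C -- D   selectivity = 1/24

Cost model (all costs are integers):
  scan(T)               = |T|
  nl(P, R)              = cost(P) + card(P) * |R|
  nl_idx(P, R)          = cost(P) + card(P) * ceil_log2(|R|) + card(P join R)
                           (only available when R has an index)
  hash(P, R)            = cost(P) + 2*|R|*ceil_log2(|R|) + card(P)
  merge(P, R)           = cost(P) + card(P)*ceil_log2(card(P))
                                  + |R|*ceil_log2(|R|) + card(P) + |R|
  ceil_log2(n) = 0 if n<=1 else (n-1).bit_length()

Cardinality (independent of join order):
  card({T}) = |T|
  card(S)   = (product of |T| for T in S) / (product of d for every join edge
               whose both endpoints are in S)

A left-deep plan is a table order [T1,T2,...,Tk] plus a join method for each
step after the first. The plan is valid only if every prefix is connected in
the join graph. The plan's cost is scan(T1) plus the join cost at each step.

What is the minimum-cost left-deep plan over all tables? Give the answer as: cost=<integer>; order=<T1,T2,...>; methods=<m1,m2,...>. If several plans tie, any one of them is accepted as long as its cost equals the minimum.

Selinger DP (subsets sized 1..n):
  {B}: scan cost=60, card=60
  {A}: scan cost=200, card=200
  {C}: scan cost=120, card=120
  {D}: scan cost=300, card=300
  {AB}: card=2400; try (B,hash)→1120, (A,merge)→2280, (B,merge)→2420, (A,nl_idx)→2940, (A,hash)→3320, (A,nl)→12060 …(+1); best=1120 via (B,hash)
  {BC}: card=480; try (C,nl_idx)→960, (B,hash)→960, (C,merge)→1440, (B,merge)→1500, (C,hash)→1800, (C,nl)→7260 …(+1); best=960 via (C,nl_idx)
  {CD}: card=1500; try (C,hash)→2280, (C,nl_idx)→3900, (D,merge)→4080, (C,merge)→4260, (D,hash)→5640, (D,nl)→36120 …(+1); best=2280 via (C,hash)
  {ABC}: card=19200; try (A,hash)→4640, (C,hash)→5200, (A,merge)→7560, (A,nl_idx)→24000, (C,merge)→33280, (C,nl_idx)→37120 …(+2); best=4640 via (A,hash)
  {BCD}: card=6000; try (B,hash)→4500, (D,hash)→6840, (D,merge)→8760, (B,merge)→20700, (B,nl)→92280, (D,nl)→144960; best=4500 via (B,hash)
  {ABCD}: card=240000; try (A,hash)→13700, (D,hash)→29240, (A,merge)→90300, (A,nl_idx)→292500, (D,merge)→314840, (A,nl)→1204500 …(+1); best=13700 via (A,hash)

cost=13700; order=D,C,B,A; methods=hash,hash,hash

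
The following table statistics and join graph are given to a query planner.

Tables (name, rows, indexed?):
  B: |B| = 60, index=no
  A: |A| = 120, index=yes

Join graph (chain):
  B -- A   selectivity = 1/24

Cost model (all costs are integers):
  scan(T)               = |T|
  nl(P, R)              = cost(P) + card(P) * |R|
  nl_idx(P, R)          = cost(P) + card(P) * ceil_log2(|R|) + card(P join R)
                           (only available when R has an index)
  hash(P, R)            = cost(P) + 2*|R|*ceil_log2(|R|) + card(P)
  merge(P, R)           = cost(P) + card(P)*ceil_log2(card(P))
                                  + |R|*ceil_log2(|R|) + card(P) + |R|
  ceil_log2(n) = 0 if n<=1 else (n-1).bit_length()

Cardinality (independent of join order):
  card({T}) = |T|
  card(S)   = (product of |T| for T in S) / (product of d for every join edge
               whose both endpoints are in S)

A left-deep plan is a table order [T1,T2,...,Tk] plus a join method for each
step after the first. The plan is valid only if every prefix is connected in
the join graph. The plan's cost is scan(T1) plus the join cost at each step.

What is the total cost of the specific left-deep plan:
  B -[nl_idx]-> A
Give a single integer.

step 1: scan B: cost=60, card=60
step 2: join A via nl_idx
    card(P join A) = 60*120/(24) = 300
    cost = 60 + 60*7 + 300 = 780

780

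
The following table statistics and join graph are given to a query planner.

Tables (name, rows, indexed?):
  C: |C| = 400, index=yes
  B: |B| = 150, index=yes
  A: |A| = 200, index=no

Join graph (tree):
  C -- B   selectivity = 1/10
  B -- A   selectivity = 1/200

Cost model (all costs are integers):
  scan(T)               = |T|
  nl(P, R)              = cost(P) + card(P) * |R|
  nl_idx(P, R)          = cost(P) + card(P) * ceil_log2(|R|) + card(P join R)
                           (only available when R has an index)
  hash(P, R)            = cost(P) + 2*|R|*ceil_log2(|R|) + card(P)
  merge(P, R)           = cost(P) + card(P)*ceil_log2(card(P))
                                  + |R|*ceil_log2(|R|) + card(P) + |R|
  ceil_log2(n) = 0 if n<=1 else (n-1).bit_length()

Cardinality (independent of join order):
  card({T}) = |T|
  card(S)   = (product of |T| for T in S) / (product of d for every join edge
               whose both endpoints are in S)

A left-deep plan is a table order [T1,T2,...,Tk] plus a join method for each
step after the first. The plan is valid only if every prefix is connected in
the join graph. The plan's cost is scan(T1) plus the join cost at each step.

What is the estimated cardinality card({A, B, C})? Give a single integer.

Tables in S: A(200), B(150), C(400)
Edges inside S: C-B(d=10), B-A(d=200)
numerator = 200 * 150 * 400 = 12000000
denominator = 10 * 200 = 2000
card(S) = 12000000 / 2000 = 6000

6000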